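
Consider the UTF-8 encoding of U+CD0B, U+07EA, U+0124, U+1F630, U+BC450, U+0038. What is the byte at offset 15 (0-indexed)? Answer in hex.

U+CD0B → 3-byte form EC B4 8B at offsets 0–2.
U+07EA → 2-byte form DF AA at offsets 3–4.
U+0124 → 2-byte form C4 A4 at offsets 5–6.
U+1F630 → 4-byte form F0 9F 98 B0 at offsets 7–10.
U+BC450 → 4-byte form F2 BC 91 90 at offsets 11–14.
U+0038 → 1-byte form 38 at offsets 15–15.
Offset 15 falls in char 6's range; it's byte 1 of 38 = 0x38.

0x38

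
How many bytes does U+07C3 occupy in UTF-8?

U+07C3 = 0x7C3. UTF-8 uses 1 byte below 0x80, 2 below 0x800, 3 below 0x10000, 4 up to 0x10FFFF. 0x7C3 is in U+0080–U+07FF → 2 bytes.

2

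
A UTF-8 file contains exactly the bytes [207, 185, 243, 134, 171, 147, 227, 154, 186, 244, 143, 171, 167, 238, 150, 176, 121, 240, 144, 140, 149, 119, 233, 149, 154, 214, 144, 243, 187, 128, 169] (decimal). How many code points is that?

Byte at offset 0: 0xCF = 11001111 → 2-byte char (#1). Advance 2.
Byte at offset 2: 0xF3 = 11110011 → 4-byte char (#2). Advance 4.
Byte at offset 6: 0xE3 = 11100011 → 3-byte char (#3). Advance 3.
Byte at offset 9: 0xF4 = 11110100 → 4-byte char (#4). Advance 4.
Byte at offset 13: 0xEE = 11101110 → 3-byte char (#5). Advance 3.
Byte at offset 16: 0x79 = 01111001 → 1-byte char (#6). Advance 1.
Byte at offset 17: 0xF0 = 11110000 → 4-byte char (#7). Advance 4.
Byte at offset 21: 0x77 = 01110111 → 1-byte char (#8). Advance 1.
Byte at offset 22: 0xE9 = 11101001 → 3-byte char (#9). Advance 3.
Byte at offset 25: 0xD6 = 11010110 → 2-byte char (#10). Advance 2.
Byte at offset 27: 0xF3 = 11110011 → 4-byte char (#11). Advance 4.
Reached end at offset 31 after 11 code points.

11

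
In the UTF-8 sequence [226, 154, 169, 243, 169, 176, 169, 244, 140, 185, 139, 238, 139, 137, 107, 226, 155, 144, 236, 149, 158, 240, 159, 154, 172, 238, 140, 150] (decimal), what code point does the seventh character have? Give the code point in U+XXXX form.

Offset 0: leading byte 0xE2 = 11100010 → 3-byte char #1 = E2 9A A9.
Offset 3: leading byte 0xF3 = 11110011 → 4-byte char #2 = F3 A9 B0 A9.
Offset 7: leading byte 0xF4 = 11110100 → 4-byte char #3 = F4 8C B9 8B.
Offset 11: leading byte 0xEE = 11101110 → 3-byte char #4 = EE 8B 89.
Offset 14: leading byte 0x6B = 01101011 → 1-byte char #5 = 6B.
Offset 15: leading byte 0xE2 = 11100010 → 3-byte char #6 = E2 9B 90.
Offset 18: leading byte 0xEC = 11101100 → 3-byte char #7 = EC 95 9E.
Leading byte 0xEC = 11101100 matches 1110xxxx → 3-byte sequence.
Byte 1: 0xEC = 11101100, payload 1100 (4 bits).
Byte 2: 0x95 = 10010101 (10xxxxxx ✓), payload 010101.
Byte 3: 0x9E = 10011110 (10xxxxxx ✓), payload 011110.
Concatenate: 1100010101011110 = 0xC55E (16 bits → U+C55E).

U+C55E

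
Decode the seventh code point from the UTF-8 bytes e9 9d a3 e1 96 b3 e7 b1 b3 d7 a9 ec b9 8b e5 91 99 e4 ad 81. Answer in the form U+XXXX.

Offset 0: leading byte 0xE9 = 11101001 → 3-byte char #1 = E9 9D A3.
Offset 3: leading byte 0xE1 = 11100001 → 3-byte char #2 = E1 96 B3.
Offset 6: leading byte 0xE7 = 11100111 → 3-byte char #3 = E7 B1 B3.
Offset 9: leading byte 0xD7 = 11010111 → 2-byte char #4 = D7 A9.
Offset 11: leading byte 0xEC = 11101100 → 3-byte char #5 = EC B9 8B.
Offset 14: leading byte 0xE5 = 11100101 → 3-byte char #6 = E5 91 99.
Offset 17: leading byte 0xE4 = 11100100 → 3-byte char #7 = E4 AD 81.
Leading byte 0xE4 = 11100100 matches 1110xxxx → 3-byte sequence.
Byte 1: 0xE4 = 11100100, payload 0100 (4 bits).
Byte 2: 0xAD = 10101101 (10xxxxxx ✓), payload 101101.
Byte 3: 0x81 = 10000001 (10xxxxxx ✓), payload 000001.
Concatenate: 0100101101000001 = 0x4B41 (16 bits → U+4B41).

U+4B41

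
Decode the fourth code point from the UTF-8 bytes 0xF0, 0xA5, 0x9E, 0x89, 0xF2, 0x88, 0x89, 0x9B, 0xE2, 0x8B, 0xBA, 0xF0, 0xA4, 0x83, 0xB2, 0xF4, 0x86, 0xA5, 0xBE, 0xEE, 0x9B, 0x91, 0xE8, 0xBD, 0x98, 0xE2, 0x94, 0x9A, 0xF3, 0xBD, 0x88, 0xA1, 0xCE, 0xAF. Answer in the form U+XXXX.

Offset 0: leading byte 0xF0 = 11110000 → 4-byte char #1 = F0 A5 9E 89.
Offset 4: leading byte 0xF2 = 11110010 → 4-byte char #2 = F2 88 89 9B.
Offset 8: leading byte 0xE2 = 11100010 → 3-byte char #3 = E2 8B BA.
Offset 11: leading byte 0xF0 = 11110000 → 4-byte char #4 = F0 A4 83 B2.
Leading byte 0xF0 = 11110000 matches 11110xxx → 4-byte sequence.
Byte 1: 0xF0 = 11110000, payload 000 (3 bits).
Byte 2: 0xA4 = 10100100 (10xxxxxx ✓), payload 100100.
Byte 3: 0x83 = 10000011 (10xxxxxx ✓), payload 000011.
Byte 4: 0xB2 = 10110010 (10xxxxxx ✓), payload 110010.
Concatenate: 000100100000011110010 = 0x240F2 (21 bits → U+240F2).

U+240F2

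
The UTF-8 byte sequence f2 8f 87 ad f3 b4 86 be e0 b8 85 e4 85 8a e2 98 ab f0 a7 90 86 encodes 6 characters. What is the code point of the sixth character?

U+27406

Offset 0: leading byte 0xF2 = 11110010 → 4-byte char #1 = F2 8F 87 AD.
Offset 4: leading byte 0xF3 = 11110011 → 4-byte char #2 = F3 B4 86 BE.
Offset 8: leading byte 0xE0 = 11100000 → 3-byte char #3 = E0 B8 85.
Offset 11: leading byte 0xE4 = 11100100 → 3-byte char #4 = E4 85 8A.
Offset 14: leading byte 0xE2 = 11100010 → 3-byte char #5 = E2 98 AB.
Offset 17: leading byte 0xF0 = 11110000 → 4-byte char #6 = F0 A7 90 86.
Leading byte 0xF0 = 11110000 matches 11110xxx → 4-byte sequence.
Byte 1: 0xF0 = 11110000, payload 000 (3 bits).
Byte 2: 0xA7 = 10100111 (10xxxxxx ✓), payload 100111.
Byte 3: 0x90 = 10010000 (10xxxxxx ✓), payload 010000.
Byte 4: 0x86 = 10000110 (10xxxxxx ✓), payload 000110.
Concatenate: 000100111010000000110 = 0x27406 (21 bits → U+27406).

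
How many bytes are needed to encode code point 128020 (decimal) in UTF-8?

4

U+1F414 = 0x1F414. UTF-8 uses 1 byte below 0x80, 2 below 0x800, 3 below 0x10000, 4 up to 0x10FFFF. 0x1F414 is in U+10000–U+10FFFF → 4 bytes.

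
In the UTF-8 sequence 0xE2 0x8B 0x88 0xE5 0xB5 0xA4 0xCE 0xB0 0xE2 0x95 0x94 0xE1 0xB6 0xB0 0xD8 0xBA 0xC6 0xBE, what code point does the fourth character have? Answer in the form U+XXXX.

Offset 0: leading byte 0xE2 = 11100010 → 3-byte char #1 = E2 8B 88.
Offset 3: leading byte 0xE5 = 11100101 → 3-byte char #2 = E5 B5 A4.
Offset 6: leading byte 0xCE = 11001110 → 2-byte char #3 = CE B0.
Offset 8: leading byte 0xE2 = 11100010 → 3-byte char #4 = E2 95 94.
Leading byte 0xE2 = 11100010 matches 1110xxxx → 3-byte sequence.
Byte 1: 0xE2 = 11100010, payload 0010 (4 bits).
Byte 2: 0x95 = 10010101 (10xxxxxx ✓), payload 010101.
Byte 3: 0x94 = 10010100 (10xxxxxx ✓), payload 010100.
Concatenate: 0010010101010100 = 0x2554 (16 bits → U+2554).

U+2554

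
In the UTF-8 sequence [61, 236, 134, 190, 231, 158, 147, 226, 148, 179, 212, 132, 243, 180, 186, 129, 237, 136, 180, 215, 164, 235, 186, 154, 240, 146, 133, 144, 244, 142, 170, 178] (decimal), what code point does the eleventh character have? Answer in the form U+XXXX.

U+10EAB2

Offset 0: leading byte 0x3D = 00111101 → 1-byte char #1 = 3D.
Offset 1: leading byte 0xEC = 11101100 → 3-byte char #2 = EC 86 BE.
Offset 4: leading byte 0xE7 = 11100111 → 3-byte char #3 = E7 9E 93.
Offset 7: leading byte 0xE2 = 11100010 → 3-byte char #4 = E2 94 B3.
Offset 10: leading byte 0xD4 = 11010100 → 2-byte char #5 = D4 84.
Offset 12: leading byte 0xF3 = 11110011 → 4-byte char #6 = F3 B4 BA 81.
Offset 16: leading byte 0xED = 11101101 → 3-byte char #7 = ED 88 B4.
Offset 19: leading byte 0xD7 = 11010111 → 2-byte char #8 = D7 A4.
Offset 21: leading byte 0xEB = 11101011 → 3-byte char #9 = EB BA 9A.
Offset 24: leading byte 0xF0 = 11110000 → 4-byte char #10 = F0 92 85 90.
Offset 28: leading byte 0xF4 = 11110100 → 4-byte char #11 = F4 8E AA B2.
Leading byte 0xF4 = 11110100 matches 11110xxx → 4-byte sequence.
Byte 1: 0xF4 = 11110100, payload 100 (3 bits).
Byte 2: 0x8E = 10001110 (10xxxxxx ✓), payload 001110.
Byte 3: 0xAA = 10101010 (10xxxxxx ✓), payload 101010.
Byte 4: 0xB2 = 10110010 (10xxxxxx ✓), payload 110010.
Concatenate: 100001110101010110010 = 0x10EAB2 (21 bits → U+10EAB2).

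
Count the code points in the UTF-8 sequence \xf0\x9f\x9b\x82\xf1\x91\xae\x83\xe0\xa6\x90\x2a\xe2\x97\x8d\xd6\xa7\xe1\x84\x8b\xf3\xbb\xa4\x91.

8

Byte at offset 0: 0xF0 = 11110000 → 4-byte char (#1). Advance 4.
Byte at offset 4: 0xF1 = 11110001 → 4-byte char (#2). Advance 4.
Byte at offset 8: 0xE0 = 11100000 → 3-byte char (#3). Advance 3.
Byte at offset 11: 0x2A = 00101010 → 1-byte char (#4). Advance 1.
Byte at offset 12: 0xE2 = 11100010 → 3-byte char (#5). Advance 3.
Byte at offset 15: 0xD6 = 11010110 → 2-byte char (#6). Advance 2.
Byte at offset 17: 0xE1 = 11100001 → 3-byte char (#7). Advance 3.
Byte at offset 20: 0xF3 = 11110011 → 4-byte char (#8). Advance 4.
Reached end at offset 24 after 8 code points.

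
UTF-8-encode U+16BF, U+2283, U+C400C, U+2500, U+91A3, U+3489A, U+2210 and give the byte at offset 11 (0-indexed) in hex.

0x94

U+16BF → 3-byte form E1 9A BF at offsets 0–2.
U+2283 → 3-byte form E2 8A 83 at offsets 3–5.
U+C400C → 4-byte form F3 84 80 8C at offsets 6–9.
U+2500 → 3-byte form E2 94 80 at offsets 10–12.
Offset 11 falls in char 4's range; it's byte 2 of E2 94 80 = 0x94.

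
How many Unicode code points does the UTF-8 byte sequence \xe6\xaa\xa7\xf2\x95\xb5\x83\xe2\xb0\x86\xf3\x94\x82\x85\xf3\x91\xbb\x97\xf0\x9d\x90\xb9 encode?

6

Byte at offset 0: 0xE6 = 11100110 → 3-byte char (#1). Advance 3.
Byte at offset 3: 0xF2 = 11110010 → 4-byte char (#2). Advance 4.
Byte at offset 7: 0xE2 = 11100010 → 3-byte char (#3). Advance 3.
Byte at offset 10: 0xF3 = 11110011 → 4-byte char (#4). Advance 4.
Byte at offset 14: 0xF3 = 11110011 → 4-byte char (#5). Advance 4.
Byte at offset 18: 0xF0 = 11110000 → 4-byte char (#6). Advance 4.
Reached end at offset 22 after 6 code points.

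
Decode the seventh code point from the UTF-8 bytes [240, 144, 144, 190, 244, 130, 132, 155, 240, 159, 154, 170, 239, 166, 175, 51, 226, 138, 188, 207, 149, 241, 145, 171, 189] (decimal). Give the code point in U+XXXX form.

U+03D5

Offset 0: leading byte 0xF0 = 11110000 → 4-byte char #1 = F0 90 90 BE.
Offset 4: leading byte 0xF4 = 11110100 → 4-byte char #2 = F4 82 84 9B.
Offset 8: leading byte 0xF0 = 11110000 → 4-byte char #3 = F0 9F 9A AA.
Offset 12: leading byte 0xEF = 11101111 → 3-byte char #4 = EF A6 AF.
Offset 15: leading byte 0x33 = 00110011 → 1-byte char #5 = 33.
Offset 16: leading byte 0xE2 = 11100010 → 3-byte char #6 = E2 8A BC.
Offset 19: leading byte 0xCF = 11001111 → 2-byte char #7 = CF 95.
Leading byte 0xCF = 11001111 matches 110xxxxx → 2-byte sequence.
Byte 1: 0xCF = 11001111, payload 01111 (5 bits).
Byte 2: 0x95 = 10010101 (10xxxxxx ✓), payload 010101.
Concatenate: 01111010101 = 0x3D5 (11 bits → U+03D5).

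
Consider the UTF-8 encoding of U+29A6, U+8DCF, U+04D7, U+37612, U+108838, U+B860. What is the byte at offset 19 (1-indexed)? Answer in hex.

1-indexed offset 19 is 0-indexed offset 18.
U+29A6 → 3-byte form E2 A6 A6 at offsets 0–2.
U+8DCF → 3-byte form E8 B7 8F at offsets 3–5.
U+04D7 → 2-byte form D3 97 at offsets 6–7.
U+37612 → 4-byte form F0 B7 98 92 at offsets 8–11.
U+108838 → 4-byte form F4 88 A0 B8 at offsets 12–15.
U+B860 → 3-byte form EB A1 A0 at offsets 16–18.
Offset 18 falls in char 6's range; it's byte 3 of EB A1 A0 = 0xA0.

0xA0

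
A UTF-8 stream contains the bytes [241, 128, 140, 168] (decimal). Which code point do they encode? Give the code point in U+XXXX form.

U+40328

Leading byte 0xF1 = 11110001 matches 11110xxx → 4-byte sequence.
Byte 1: 0xF1 = 11110001, payload 001 (3 bits).
Byte 2: 0x80 = 10000000 (10xxxxxx ✓), payload 000000.
Byte 3: 0x8C = 10001100 (10xxxxxx ✓), payload 001100.
Byte 4: 0xA8 = 10101000 (10xxxxxx ✓), payload 101000.
Concatenate: 001000000001100101000 = 0x40328 (21 bits → U+40328).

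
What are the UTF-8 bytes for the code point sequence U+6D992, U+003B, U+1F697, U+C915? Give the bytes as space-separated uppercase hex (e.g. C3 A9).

F1 AD A6 92 3B F0 9F 9A 97 EC A4 95

U+6D992: 4-byte form → F1 AD A6 92.
U+003B: 1-byte form → 3B.
U+1F697: 4-byte form → F0 9F 9A 97.
U+C915: 3-byte form → EC A4 95.
Concatenated (12 bytes): F1 AD A6 92 3B F0 9F 9A 97 EC A4 95.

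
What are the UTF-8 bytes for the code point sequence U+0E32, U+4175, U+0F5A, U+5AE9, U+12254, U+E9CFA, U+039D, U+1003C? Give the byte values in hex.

U+0E32: 3-byte form → E0 B8 B2.
U+4175: 3-byte form → E4 85 B5.
U+0F5A: 3-byte form → E0 BD 9A.
U+5AE9: 3-byte form → E5 AB A9.
U+12254: 4-byte form → F0 92 89 94.
U+E9CFA: 4-byte form → F3 A9 B3 BA.
U+039D: 2-byte form → CE 9D.
U+1003C: 4-byte form → F0 90 80 BC.
Concatenated (26 bytes): E0 B8 B2 E4 85 B5 E0 BD 9A E5 AB A9 F0 92 89 94 F3 A9 B3 BA CE 9D F0 90 80 BC.

E0 B8 B2 E4 85 B5 E0 BD 9A E5 AB A9 F0 92 89 94 F3 A9 B3 BA CE 9D F0 90 80 BC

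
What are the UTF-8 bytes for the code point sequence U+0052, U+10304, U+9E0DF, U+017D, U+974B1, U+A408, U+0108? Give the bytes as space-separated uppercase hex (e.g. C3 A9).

U+0052: 1-byte form → 52.
U+10304: 4-byte form → F0 90 8C 84.
U+9E0DF: 4-byte form → F2 9E 83 9F.
U+017D: 2-byte form → C5 BD.
U+974B1: 4-byte form → F2 97 92 B1.
U+A408: 3-byte form → EA 90 88.
U+0108: 2-byte form → C4 88.
Concatenated (20 bytes): 52 F0 90 8C 84 F2 9E 83 9F C5 BD F2 97 92 B1 EA 90 88 C4 88.

52 F0 90 8C 84 F2 9E 83 9F C5 BD F2 97 92 B1 EA 90 88 C4 88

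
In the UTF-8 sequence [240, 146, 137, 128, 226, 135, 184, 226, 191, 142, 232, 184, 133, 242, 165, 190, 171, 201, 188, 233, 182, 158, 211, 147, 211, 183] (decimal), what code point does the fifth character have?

U+A5FAB

Offset 0: leading byte 0xF0 = 11110000 → 4-byte char #1 = F0 92 89 80.
Offset 4: leading byte 0xE2 = 11100010 → 3-byte char #2 = E2 87 B8.
Offset 7: leading byte 0xE2 = 11100010 → 3-byte char #3 = E2 BF 8E.
Offset 10: leading byte 0xE8 = 11101000 → 3-byte char #4 = E8 B8 85.
Offset 13: leading byte 0xF2 = 11110010 → 4-byte char #5 = F2 A5 BE AB.
Leading byte 0xF2 = 11110010 matches 11110xxx → 4-byte sequence.
Byte 1: 0xF2 = 11110010, payload 010 (3 bits).
Byte 2: 0xA5 = 10100101 (10xxxxxx ✓), payload 100101.
Byte 3: 0xBE = 10111110 (10xxxxxx ✓), payload 111110.
Byte 4: 0xAB = 10101011 (10xxxxxx ✓), payload 101011.
Concatenate: 010100101111110101011 = 0xA5FAB (21 bits → U+A5FAB).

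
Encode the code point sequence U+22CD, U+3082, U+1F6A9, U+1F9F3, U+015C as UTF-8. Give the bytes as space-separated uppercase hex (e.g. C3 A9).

E2 8B 8D E3 82 82 F0 9F 9A A9 F0 9F A7 B3 C5 9C

U+22CD: 3-byte form → E2 8B 8D.
U+3082: 3-byte form → E3 82 82.
U+1F6A9: 4-byte form → F0 9F 9A A9.
U+1F9F3: 4-byte form → F0 9F A7 B3.
U+015C: 2-byte form → C5 9C.
Concatenated (16 bytes): E2 8B 8D E3 82 82 F0 9F 9A A9 F0 9F A7 B3 C5 9C.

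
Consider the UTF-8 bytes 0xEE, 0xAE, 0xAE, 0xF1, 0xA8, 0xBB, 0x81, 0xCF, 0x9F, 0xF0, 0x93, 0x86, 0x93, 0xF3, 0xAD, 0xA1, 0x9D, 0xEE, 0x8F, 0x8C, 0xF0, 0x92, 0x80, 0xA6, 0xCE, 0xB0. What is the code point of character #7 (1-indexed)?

U+12026

Offset 0: leading byte 0xEE = 11101110 → 3-byte char #1 = EE AE AE.
Offset 3: leading byte 0xF1 = 11110001 → 4-byte char #2 = F1 A8 BB 81.
Offset 7: leading byte 0xCF = 11001111 → 2-byte char #3 = CF 9F.
Offset 9: leading byte 0xF0 = 11110000 → 4-byte char #4 = F0 93 86 93.
Offset 13: leading byte 0xF3 = 11110011 → 4-byte char #5 = F3 AD A1 9D.
Offset 17: leading byte 0xEE = 11101110 → 3-byte char #6 = EE 8F 8C.
Offset 20: leading byte 0xF0 = 11110000 → 4-byte char #7 = F0 92 80 A6.
Leading byte 0xF0 = 11110000 matches 11110xxx → 4-byte sequence.
Byte 1: 0xF0 = 11110000, payload 000 (3 bits).
Byte 2: 0x92 = 10010010 (10xxxxxx ✓), payload 010010.
Byte 3: 0x80 = 10000000 (10xxxxxx ✓), payload 000000.
Byte 4: 0xA6 = 10100110 (10xxxxxx ✓), payload 100110.
Concatenate: 000010010000000100110 = 0x12026 (21 bits → U+12026).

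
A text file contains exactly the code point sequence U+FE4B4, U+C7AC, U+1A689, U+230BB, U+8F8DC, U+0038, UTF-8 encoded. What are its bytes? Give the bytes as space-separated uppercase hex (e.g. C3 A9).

F3 BE 92 B4 EC 9E AC F0 9A 9A 89 F0 A3 82 BB F2 8F A3 9C 38

U+FE4B4: 4-byte form → F3 BE 92 B4.
U+C7AC: 3-byte form → EC 9E AC.
U+1A689: 4-byte form → F0 9A 9A 89.
U+230BB: 4-byte form → F0 A3 82 BB.
U+8F8DC: 4-byte form → F2 8F A3 9C.
U+0038: 1-byte form → 38.
Concatenated (20 bytes): F3 BE 92 B4 EC 9E AC F0 9A 9A 89 F0 A3 82 BB F2 8F A3 9C 38.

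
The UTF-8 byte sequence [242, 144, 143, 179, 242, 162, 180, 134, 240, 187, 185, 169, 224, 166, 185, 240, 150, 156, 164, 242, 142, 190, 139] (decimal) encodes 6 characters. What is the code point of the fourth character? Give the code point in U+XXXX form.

Offset 0: leading byte 0xF2 = 11110010 → 4-byte char #1 = F2 90 8F B3.
Offset 4: leading byte 0xF2 = 11110010 → 4-byte char #2 = F2 A2 B4 86.
Offset 8: leading byte 0xF0 = 11110000 → 4-byte char #3 = F0 BB B9 A9.
Offset 12: leading byte 0xE0 = 11100000 → 3-byte char #4 = E0 A6 B9.
Leading byte 0xE0 = 11100000 matches 1110xxxx → 3-byte sequence.
Byte 1: 0xE0 = 11100000, payload 0000 (4 bits).
Byte 2: 0xA6 = 10100110 (10xxxxxx ✓), payload 100110.
Byte 3: 0xB9 = 10111001 (10xxxxxx ✓), payload 111001.
Concatenate: 0000100110111001 = 0x9B9 (16 bits → U+09B9).

U+09B9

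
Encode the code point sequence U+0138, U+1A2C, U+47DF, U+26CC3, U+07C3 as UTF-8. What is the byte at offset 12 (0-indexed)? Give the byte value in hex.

0xDF

U+0138 → 2-byte form C4 B8 at offsets 0–1.
U+1A2C → 3-byte form E1 A8 AC at offsets 2–4.
U+47DF → 3-byte form E4 9F 9F at offsets 5–7.
U+26CC3 → 4-byte form F0 A6 B3 83 at offsets 8–11.
U+07C3 → 2-byte form DF 83 at offsets 12–13.
Offset 12 falls in char 5's range; it's byte 1 of DF 83 = 0xDF.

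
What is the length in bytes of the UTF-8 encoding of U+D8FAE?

U+D8FAE = 0xD8FAE. UTF-8 uses 1 byte below 0x80, 2 below 0x800, 3 below 0x10000, 4 up to 0x10FFFF. 0xD8FAE is in U+10000–U+10FFFF → 4 bytes.

4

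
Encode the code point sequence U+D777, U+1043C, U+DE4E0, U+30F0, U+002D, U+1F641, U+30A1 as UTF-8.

U+D777: 3-byte form → ED 9D B7.
U+1043C: 4-byte form → F0 90 90 BC.
U+DE4E0: 4-byte form → F3 9E 93 A0.
U+30F0: 3-byte form → E3 83 B0.
U+002D: 1-byte form → 2D.
U+1F641: 4-byte form → F0 9F 99 81.
U+30A1: 3-byte form → E3 82 A1.
Concatenated (22 bytes): ED 9D B7 F0 90 90 BC F3 9E 93 A0 E3 83 B0 2D F0 9F 99 81 E3 82 A1.

ED 9D B7 F0 90 90 BC F3 9E 93 A0 E3 83 B0 2D F0 9F 99 81 E3 82 A1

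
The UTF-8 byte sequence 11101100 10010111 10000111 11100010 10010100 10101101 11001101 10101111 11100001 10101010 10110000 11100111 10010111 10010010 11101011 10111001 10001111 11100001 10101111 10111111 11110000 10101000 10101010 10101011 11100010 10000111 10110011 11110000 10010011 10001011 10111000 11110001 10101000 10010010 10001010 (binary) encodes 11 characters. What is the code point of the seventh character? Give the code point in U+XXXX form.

U+1BFF

Offset 0: leading byte 0xEC = 11101100 → 3-byte char #1 = EC 97 87.
Offset 3: leading byte 0xE2 = 11100010 → 3-byte char #2 = E2 94 AD.
Offset 6: leading byte 0xCD = 11001101 → 2-byte char #3 = CD AF.
Offset 8: leading byte 0xE1 = 11100001 → 3-byte char #4 = E1 AA B0.
Offset 11: leading byte 0xE7 = 11100111 → 3-byte char #5 = E7 97 92.
Offset 14: leading byte 0xEB = 11101011 → 3-byte char #6 = EB B9 8F.
Offset 17: leading byte 0xE1 = 11100001 → 3-byte char #7 = E1 AF BF.
Leading byte 0xE1 = 11100001 matches 1110xxxx → 3-byte sequence.
Byte 1: 0xE1 = 11100001, payload 0001 (4 bits).
Byte 2: 0xAF = 10101111 (10xxxxxx ✓), payload 101111.
Byte 3: 0xBF = 10111111 (10xxxxxx ✓), payload 111111.
Concatenate: 0001101111111111 = 0x1BFF (16 bits → U+1BFF).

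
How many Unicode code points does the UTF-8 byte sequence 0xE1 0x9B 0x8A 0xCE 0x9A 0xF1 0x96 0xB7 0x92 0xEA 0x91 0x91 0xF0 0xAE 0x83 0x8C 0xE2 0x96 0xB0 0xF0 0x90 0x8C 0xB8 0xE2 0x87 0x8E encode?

8

Byte at offset 0: 0xE1 = 11100001 → 3-byte char (#1). Advance 3.
Byte at offset 3: 0xCE = 11001110 → 2-byte char (#2). Advance 2.
Byte at offset 5: 0xF1 = 11110001 → 4-byte char (#3). Advance 4.
Byte at offset 9: 0xEA = 11101010 → 3-byte char (#4). Advance 3.
Byte at offset 12: 0xF0 = 11110000 → 4-byte char (#5). Advance 4.
Byte at offset 16: 0xE2 = 11100010 → 3-byte char (#6). Advance 3.
Byte at offset 19: 0xF0 = 11110000 → 4-byte char (#7). Advance 4.
Byte at offset 23: 0xE2 = 11100010 → 3-byte char (#8). Advance 3.
Reached end at offset 26 after 8 code points.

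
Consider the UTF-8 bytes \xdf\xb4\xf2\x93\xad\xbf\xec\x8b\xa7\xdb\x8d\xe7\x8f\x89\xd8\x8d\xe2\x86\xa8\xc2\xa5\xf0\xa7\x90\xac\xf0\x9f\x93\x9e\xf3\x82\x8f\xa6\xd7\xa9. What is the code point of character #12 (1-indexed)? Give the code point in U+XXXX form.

Offset 0: leading byte 0xDF = 11011111 → 2-byte char #1 = DF B4.
Offset 2: leading byte 0xF2 = 11110010 → 4-byte char #2 = F2 93 AD BF.
Offset 6: leading byte 0xEC = 11101100 → 3-byte char #3 = EC 8B A7.
Offset 9: leading byte 0xDB = 11011011 → 2-byte char #4 = DB 8D.
Offset 11: leading byte 0xE7 = 11100111 → 3-byte char #5 = E7 8F 89.
Offset 14: leading byte 0xD8 = 11011000 → 2-byte char #6 = D8 8D.
Offset 16: leading byte 0xE2 = 11100010 → 3-byte char #7 = E2 86 A8.
Offset 19: leading byte 0xC2 = 11000010 → 2-byte char #8 = C2 A5.
Offset 21: leading byte 0xF0 = 11110000 → 4-byte char #9 = F0 A7 90 AC.
Offset 25: leading byte 0xF0 = 11110000 → 4-byte char #10 = F0 9F 93 9E.
Offset 29: leading byte 0xF3 = 11110011 → 4-byte char #11 = F3 82 8F A6.
Offset 33: leading byte 0xD7 = 11010111 → 2-byte char #12 = D7 A9.
Leading byte 0xD7 = 11010111 matches 110xxxxx → 2-byte sequence.
Byte 1: 0xD7 = 11010111, payload 10111 (5 bits).
Byte 2: 0xA9 = 10101001 (10xxxxxx ✓), payload 101001.
Concatenate: 10111101001 = 0x5E9 (11 bits → U+05E9).

U+05E9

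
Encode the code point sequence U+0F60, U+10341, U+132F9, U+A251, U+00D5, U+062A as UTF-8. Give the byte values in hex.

E0 BD A0 F0 90 8D 81 F0 93 8B B9 EA 89 91 C3 95 D8 AA

U+0F60: 3-byte form → E0 BD A0.
U+10341: 4-byte form → F0 90 8D 81.
U+132F9: 4-byte form → F0 93 8B B9.
U+A251: 3-byte form → EA 89 91.
U+00D5: 2-byte form → C3 95.
U+062A: 2-byte form → D8 AA.
Concatenated (18 bytes): E0 BD A0 F0 90 8D 81 F0 93 8B B9 EA 89 91 C3 95 D8 AA.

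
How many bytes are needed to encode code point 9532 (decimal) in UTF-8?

3

U+253C = 0x253C. UTF-8 uses 1 byte below 0x80, 2 below 0x800, 3 below 0x10000, 4 up to 0x10FFFF. 0x253C is in U+0800–U+FFFF → 3 bytes.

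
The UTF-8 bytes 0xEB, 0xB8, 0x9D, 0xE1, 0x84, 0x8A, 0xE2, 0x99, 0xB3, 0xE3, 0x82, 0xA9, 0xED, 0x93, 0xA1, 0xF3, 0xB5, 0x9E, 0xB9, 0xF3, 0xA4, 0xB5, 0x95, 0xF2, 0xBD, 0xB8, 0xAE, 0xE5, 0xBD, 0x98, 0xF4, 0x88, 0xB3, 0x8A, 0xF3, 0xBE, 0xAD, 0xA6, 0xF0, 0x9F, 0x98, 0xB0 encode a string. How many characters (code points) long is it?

12

Byte at offset 0: 0xEB = 11101011 → 3-byte char (#1). Advance 3.
Byte at offset 3: 0xE1 = 11100001 → 3-byte char (#2). Advance 3.
Byte at offset 6: 0xE2 = 11100010 → 3-byte char (#3). Advance 3.
Byte at offset 9: 0xE3 = 11100011 → 3-byte char (#4). Advance 3.
Byte at offset 12: 0xED = 11101101 → 3-byte char (#5). Advance 3.
Byte at offset 15: 0xF3 = 11110011 → 4-byte char (#6). Advance 4.
Byte at offset 19: 0xF3 = 11110011 → 4-byte char (#7). Advance 4.
Byte at offset 23: 0xF2 = 11110010 → 4-byte char (#8). Advance 4.
Byte at offset 27: 0xE5 = 11100101 → 3-byte char (#9). Advance 3.
Byte at offset 30: 0xF4 = 11110100 → 4-byte char (#10). Advance 4.
Byte at offset 34: 0xF3 = 11110011 → 4-byte char (#11). Advance 4.
Byte at offset 38: 0xF0 = 11110000 → 4-byte char (#12). Advance 4.
Reached end at offset 42 after 12 code points.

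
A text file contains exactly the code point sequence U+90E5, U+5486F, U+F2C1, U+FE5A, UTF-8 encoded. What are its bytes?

U+90E5: 3-byte form → E9 83 A5.
U+5486F: 4-byte form → F1 94 A1 AF.
U+F2C1: 3-byte form → EF 8B 81.
U+FE5A: 3-byte form → EF B9 9A.
Concatenated (13 bytes): E9 83 A5 F1 94 A1 AF EF 8B 81 EF B9 9A.

E9 83 A5 F1 94 A1 AF EF 8B 81 EF B9 9A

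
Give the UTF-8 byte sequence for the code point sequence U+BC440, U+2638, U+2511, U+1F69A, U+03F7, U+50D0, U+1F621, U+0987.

F2 BC 91 80 E2 98 B8 E2 94 91 F0 9F 9A 9A CF B7 E5 83 90 F0 9F 98 A1 E0 A6 87

U+BC440: 4-byte form → F2 BC 91 80.
U+2638: 3-byte form → E2 98 B8.
U+2511: 3-byte form → E2 94 91.
U+1F69A: 4-byte form → F0 9F 9A 9A.
U+03F7: 2-byte form → CF B7.
U+50D0: 3-byte form → E5 83 90.
U+1F621: 4-byte form → F0 9F 98 A1.
U+0987: 3-byte form → E0 A6 87.
Concatenated (26 bytes): F2 BC 91 80 E2 98 B8 E2 94 91 F0 9F 9A 9A CF B7 E5 83 90 F0 9F 98 A1 E0 A6 87.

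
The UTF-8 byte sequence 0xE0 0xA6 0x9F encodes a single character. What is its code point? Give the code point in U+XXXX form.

U+099F

Leading byte 0xE0 = 11100000 matches 1110xxxx → 3-byte sequence.
Byte 1: 0xE0 = 11100000, payload 0000 (4 bits).
Byte 2: 0xA6 = 10100110 (10xxxxxx ✓), payload 100110.
Byte 3: 0x9F = 10011111 (10xxxxxx ✓), payload 011111.
Concatenate: 0000100110011111 = 0x99F (16 bits → U+099F).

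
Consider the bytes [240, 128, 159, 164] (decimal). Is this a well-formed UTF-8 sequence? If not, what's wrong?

invalid (overlong encoding)

Leading byte 0xF0 = 11110000 → 4-byte form.
Continuation bytes all match 10xxxxxx. Payload decodes to 0x7E4.
But 0x7E4 < 0x10000, the minimum for a 4-byte sequence — this is an overlong encoding.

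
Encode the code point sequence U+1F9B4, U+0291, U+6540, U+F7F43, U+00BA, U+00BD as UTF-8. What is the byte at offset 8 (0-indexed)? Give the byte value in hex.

0x80

U+1F9B4 → 4-byte form F0 9F A6 B4 at offsets 0–3.
U+0291 → 2-byte form CA 91 at offsets 4–5.
U+6540 → 3-byte form E6 95 80 at offsets 6–8.
Offset 8 falls in char 3's range; it's byte 3 of E6 95 80 = 0x80.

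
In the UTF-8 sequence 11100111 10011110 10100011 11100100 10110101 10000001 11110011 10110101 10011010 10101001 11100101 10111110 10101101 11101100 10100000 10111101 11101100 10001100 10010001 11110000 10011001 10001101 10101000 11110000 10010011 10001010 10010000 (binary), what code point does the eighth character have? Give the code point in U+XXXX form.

Offset 0: leading byte 0xE7 = 11100111 → 3-byte char #1 = E7 9E A3.
Offset 3: leading byte 0xE4 = 11100100 → 3-byte char #2 = E4 B5 81.
Offset 6: leading byte 0xF3 = 11110011 → 4-byte char #3 = F3 B5 9A A9.
Offset 10: leading byte 0xE5 = 11100101 → 3-byte char #4 = E5 BE AD.
Offset 13: leading byte 0xEC = 11101100 → 3-byte char #5 = EC A0 BD.
Offset 16: leading byte 0xEC = 11101100 → 3-byte char #6 = EC 8C 91.
Offset 19: leading byte 0xF0 = 11110000 → 4-byte char #7 = F0 99 8D A8.
Offset 23: leading byte 0xF0 = 11110000 → 4-byte char #8 = F0 93 8A 90.
Leading byte 0xF0 = 11110000 matches 11110xxx → 4-byte sequence.
Byte 1: 0xF0 = 11110000, payload 000 (3 bits).
Byte 2: 0x93 = 10010011 (10xxxxxx ✓), payload 010011.
Byte 3: 0x8A = 10001010 (10xxxxxx ✓), payload 001010.
Byte 4: 0x90 = 10010000 (10xxxxxx ✓), payload 010000.
Concatenate: 000010011001010010000 = 0x13290 (21 bits → U+13290).

U+13290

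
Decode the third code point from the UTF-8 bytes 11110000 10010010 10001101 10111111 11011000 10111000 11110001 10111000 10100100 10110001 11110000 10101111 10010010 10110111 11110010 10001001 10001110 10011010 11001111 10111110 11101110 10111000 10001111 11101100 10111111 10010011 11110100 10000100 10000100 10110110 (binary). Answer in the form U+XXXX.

U+78931

Offset 0: leading byte 0xF0 = 11110000 → 4-byte char #1 = F0 92 8D BF.
Offset 4: leading byte 0xD8 = 11011000 → 2-byte char #2 = D8 B8.
Offset 6: leading byte 0xF1 = 11110001 → 4-byte char #3 = F1 B8 A4 B1.
Leading byte 0xF1 = 11110001 matches 11110xxx → 4-byte sequence.
Byte 1: 0xF1 = 11110001, payload 001 (3 bits).
Byte 2: 0xB8 = 10111000 (10xxxxxx ✓), payload 111000.
Byte 3: 0xA4 = 10100100 (10xxxxxx ✓), payload 100100.
Byte 4: 0xB1 = 10110001 (10xxxxxx ✓), payload 110001.
Concatenate: 001111000100100110001 = 0x78931 (21 bits → U+78931).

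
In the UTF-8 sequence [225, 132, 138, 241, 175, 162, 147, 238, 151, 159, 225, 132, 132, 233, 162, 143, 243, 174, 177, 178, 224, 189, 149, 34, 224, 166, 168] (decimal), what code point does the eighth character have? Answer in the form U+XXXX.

Offset 0: leading byte 0xE1 = 11100001 → 3-byte char #1 = E1 84 8A.
Offset 3: leading byte 0xF1 = 11110001 → 4-byte char #2 = F1 AF A2 93.
Offset 7: leading byte 0xEE = 11101110 → 3-byte char #3 = EE 97 9F.
Offset 10: leading byte 0xE1 = 11100001 → 3-byte char #4 = E1 84 84.
Offset 13: leading byte 0xE9 = 11101001 → 3-byte char #5 = E9 A2 8F.
Offset 16: leading byte 0xF3 = 11110011 → 4-byte char #6 = F3 AE B1 B2.
Offset 20: leading byte 0xE0 = 11100000 → 3-byte char #7 = E0 BD 95.
Offset 23: leading byte 0x22 = 00100010 → 1-byte char #8 = 22.
Leading byte 0x22 = 00100010 matches 0xxxxxxx → 1-byte sequence.
Byte 1: 0x22 = 00100010, payload 0100010 (7 bits).
Concatenate: 0100010 = 0x22 (7 bits → U+0022).

U+0022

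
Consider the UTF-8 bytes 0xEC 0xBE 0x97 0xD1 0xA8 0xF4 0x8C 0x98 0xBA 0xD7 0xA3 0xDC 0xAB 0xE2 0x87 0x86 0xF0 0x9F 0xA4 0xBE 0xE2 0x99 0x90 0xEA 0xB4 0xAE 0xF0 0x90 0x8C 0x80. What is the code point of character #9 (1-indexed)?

U+AD2E

Offset 0: leading byte 0xEC = 11101100 → 3-byte char #1 = EC BE 97.
Offset 3: leading byte 0xD1 = 11010001 → 2-byte char #2 = D1 A8.
Offset 5: leading byte 0xF4 = 11110100 → 4-byte char #3 = F4 8C 98 BA.
Offset 9: leading byte 0xD7 = 11010111 → 2-byte char #4 = D7 A3.
Offset 11: leading byte 0xDC = 11011100 → 2-byte char #5 = DC AB.
Offset 13: leading byte 0xE2 = 11100010 → 3-byte char #6 = E2 87 86.
Offset 16: leading byte 0xF0 = 11110000 → 4-byte char #7 = F0 9F A4 BE.
Offset 20: leading byte 0xE2 = 11100010 → 3-byte char #8 = E2 99 90.
Offset 23: leading byte 0xEA = 11101010 → 3-byte char #9 = EA B4 AE.
Leading byte 0xEA = 11101010 matches 1110xxxx → 3-byte sequence.
Byte 1: 0xEA = 11101010, payload 1010 (4 bits).
Byte 2: 0xB4 = 10110100 (10xxxxxx ✓), payload 110100.
Byte 3: 0xAE = 10101110 (10xxxxxx ✓), payload 101110.
Concatenate: 1010110100101110 = 0xAD2E (16 bits → U+AD2E).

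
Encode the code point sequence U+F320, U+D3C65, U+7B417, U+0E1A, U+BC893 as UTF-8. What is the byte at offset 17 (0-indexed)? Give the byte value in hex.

U+F320 → 3-byte form EF 8C A0 at offsets 0–2.
U+D3C65 → 4-byte form F3 93 B1 A5 at offsets 3–6.
U+7B417 → 4-byte form F1 BB 90 97 at offsets 7–10.
U+0E1A → 3-byte form E0 B8 9A at offsets 11–13.
U+BC893 → 4-byte form F2 BC A2 93 at offsets 14–17.
Offset 17 falls in char 5's range; it's byte 4 of F2 BC A2 93 = 0x93.

0x93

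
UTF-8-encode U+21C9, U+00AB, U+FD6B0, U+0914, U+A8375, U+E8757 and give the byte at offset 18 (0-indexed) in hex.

U+21C9 → 3-byte form E2 87 89 at offsets 0–2.
U+00AB → 2-byte form C2 AB at offsets 3–4.
U+FD6B0 → 4-byte form F3 BD 9A B0 at offsets 5–8.
U+0914 → 3-byte form E0 A4 94 at offsets 9–11.
U+A8375 → 4-byte form F2 A8 8D B5 at offsets 12–15.
U+E8757 → 4-byte form F3 A8 9D 97 at offsets 16–19.
Offset 18 falls in char 6's range; it's byte 3 of F3 A8 9D 97 = 0x9D.

0x9D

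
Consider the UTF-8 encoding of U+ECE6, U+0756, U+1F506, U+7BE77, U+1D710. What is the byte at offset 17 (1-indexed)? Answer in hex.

1-indexed offset 17 is 0-indexed offset 16.
U+ECE6 → 3-byte form EE B3 A6 at offsets 0–2.
U+0756 → 2-byte form DD 96 at offsets 3–4.
U+1F506 → 4-byte form F0 9F 94 86 at offsets 5–8.
U+7BE77 → 4-byte form F1 BB B9 B7 at offsets 9–12.
U+1D710 → 4-byte form F0 9D 9C 90 at offsets 13–16.
Offset 16 falls in char 5's range; it's byte 4 of F0 9D 9C 90 = 0x90.

0x90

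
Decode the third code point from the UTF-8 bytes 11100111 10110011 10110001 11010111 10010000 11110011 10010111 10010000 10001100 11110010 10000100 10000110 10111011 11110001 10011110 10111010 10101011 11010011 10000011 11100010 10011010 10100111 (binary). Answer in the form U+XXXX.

U+D740C

Offset 0: leading byte 0xE7 = 11100111 → 3-byte char #1 = E7 B3 B1.
Offset 3: leading byte 0xD7 = 11010111 → 2-byte char #2 = D7 90.
Offset 5: leading byte 0xF3 = 11110011 → 4-byte char #3 = F3 97 90 8C.
Leading byte 0xF3 = 11110011 matches 11110xxx → 4-byte sequence.
Byte 1: 0xF3 = 11110011, payload 011 (3 bits).
Byte 2: 0x97 = 10010111 (10xxxxxx ✓), payload 010111.
Byte 3: 0x90 = 10010000 (10xxxxxx ✓), payload 010000.
Byte 4: 0x8C = 10001100 (10xxxxxx ✓), payload 001100.
Concatenate: 011010111010000001100 = 0xD740C (21 bits → U+D740C).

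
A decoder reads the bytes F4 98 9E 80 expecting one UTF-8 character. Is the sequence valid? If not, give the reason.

Leading byte 0xF4 = 11110100 → 4-byte form.
Payload = 0x118780, which exceeds U+10FFFF, the maximum Unicode code point. (Leading bytes F5–FF, or F4 followed by ≥ 0x90, are invalid.)

invalid (encodes a value above U+10FFFF)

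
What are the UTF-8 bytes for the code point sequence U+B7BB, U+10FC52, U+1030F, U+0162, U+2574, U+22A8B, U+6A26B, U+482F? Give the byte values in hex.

EB 9E BB F4 8F B1 92 F0 90 8C 8F C5 A2 E2 95 B4 F0 A2 AA 8B F1 AA 89 AB E4 A0 AF

U+B7BB: 3-byte form → EB 9E BB.
U+10FC52: 4-byte form → F4 8F B1 92.
U+1030F: 4-byte form → F0 90 8C 8F.
U+0162: 2-byte form → C5 A2.
U+2574: 3-byte form → E2 95 B4.
U+22A8B: 4-byte form → F0 A2 AA 8B.
U+6A26B: 4-byte form → F1 AA 89 AB.
U+482F: 3-byte form → E4 A0 AF.
Concatenated (27 bytes): EB 9E BB F4 8F B1 92 F0 90 8C 8F C5 A2 E2 95 B4 F0 A2 AA 8B F1 AA 89 AB E4 A0 AF.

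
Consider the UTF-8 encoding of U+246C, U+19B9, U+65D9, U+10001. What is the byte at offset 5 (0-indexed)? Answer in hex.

0xB9

U+246C → 3-byte form E2 91 AC at offsets 0–2.
U+19B9 → 3-byte form E1 A6 B9 at offsets 3–5.
Offset 5 falls in char 2's range; it's byte 3 of E1 A6 B9 = 0xB9.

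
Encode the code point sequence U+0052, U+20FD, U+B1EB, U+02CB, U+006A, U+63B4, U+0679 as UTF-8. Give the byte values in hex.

52 E2 83 BD EB 87 AB CB 8B 6A E6 8E B4 D9 B9

U+0052: 1-byte form → 52.
U+20FD: 3-byte form → E2 83 BD.
U+B1EB: 3-byte form → EB 87 AB.
U+02CB: 2-byte form → CB 8B.
U+006A: 1-byte form → 6A.
U+63B4: 3-byte form → E6 8E B4.
U+0679: 2-byte form → D9 B9.
Concatenated (15 bytes): 52 E2 83 BD EB 87 AB CB 8B 6A E6 8E B4 D9 B9.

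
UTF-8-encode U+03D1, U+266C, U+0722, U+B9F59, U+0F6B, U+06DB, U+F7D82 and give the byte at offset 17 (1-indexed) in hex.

1-indexed offset 17 is 0-indexed offset 16.
U+03D1 → 2-byte form CF 91 at offsets 0–1.
U+266C → 3-byte form E2 99 AC at offsets 2–4.
U+0722 → 2-byte form DC A2 at offsets 5–6.
U+B9F59 → 4-byte form F2 B9 BD 99 at offsets 7–10.
U+0F6B → 3-byte form E0 BD AB at offsets 11–13.
U+06DB → 2-byte form DB 9B at offsets 14–15.
U+F7D82 → 4-byte form F3 B7 B6 82 at offsets 16–19.
Offset 16 falls in char 7's range; it's byte 1 of F3 B7 B6 82 = 0xF3.

0xF3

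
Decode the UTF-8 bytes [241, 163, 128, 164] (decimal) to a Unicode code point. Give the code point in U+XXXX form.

U+63024

Leading byte 0xF1 = 11110001 matches 11110xxx → 4-byte sequence.
Byte 1: 0xF1 = 11110001, payload 001 (3 bits).
Byte 2: 0xA3 = 10100011 (10xxxxxx ✓), payload 100011.
Byte 3: 0x80 = 10000000 (10xxxxxx ✓), payload 000000.
Byte 4: 0xA4 = 10100100 (10xxxxxx ✓), payload 100100.
Concatenate: 001100011000000100100 = 0x63024 (21 bits → U+63024).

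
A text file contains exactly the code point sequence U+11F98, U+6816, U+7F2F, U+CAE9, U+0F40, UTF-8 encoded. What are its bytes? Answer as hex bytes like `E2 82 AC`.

F0 91 BE 98 E6 A0 96 E7 BC AF EC AB A9 E0 BD 80

U+11F98: 4-byte form → F0 91 BE 98.
U+6816: 3-byte form → E6 A0 96.
U+7F2F: 3-byte form → E7 BC AF.
U+CAE9: 3-byte form → EC AB A9.
U+0F40: 3-byte form → E0 BD 80.
Concatenated (16 bytes): F0 91 BE 98 E6 A0 96 E7 BC AF EC AB A9 E0 BD 80.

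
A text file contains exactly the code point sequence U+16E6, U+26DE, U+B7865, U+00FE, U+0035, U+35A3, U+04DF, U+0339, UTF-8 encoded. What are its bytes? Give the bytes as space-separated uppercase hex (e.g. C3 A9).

E1 9B A6 E2 9B 9E F2 B7 A1 A5 C3 BE 35 E3 96 A3 D3 9F CC B9

U+16E6: 3-byte form → E1 9B A6.
U+26DE: 3-byte form → E2 9B 9E.
U+B7865: 4-byte form → F2 B7 A1 A5.
U+00FE: 2-byte form → C3 BE.
U+0035: 1-byte form → 35.
U+35A3: 3-byte form → E3 96 A3.
U+04DF: 2-byte form → D3 9F.
U+0339: 2-byte form → CC B9.
Concatenated (20 bytes): E1 9B A6 E2 9B 9E F2 B7 A1 A5 C3 BE 35 E3 96 A3 D3 9F CC B9.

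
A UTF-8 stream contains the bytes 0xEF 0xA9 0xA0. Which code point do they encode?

Leading byte 0xEF = 11101111 matches 1110xxxx → 3-byte sequence.
Byte 1: 0xEF = 11101111, payload 1111 (4 bits).
Byte 2: 0xA9 = 10101001 (10xxxxxx ✓), payload 101001.
Byte 3: 0xA0 = 10100000 (10xxxxxx ✓), payload 100000.
Concatenate: 1111101001100000 = 0xFA60 (16 bits → U+FA60).

U+FA60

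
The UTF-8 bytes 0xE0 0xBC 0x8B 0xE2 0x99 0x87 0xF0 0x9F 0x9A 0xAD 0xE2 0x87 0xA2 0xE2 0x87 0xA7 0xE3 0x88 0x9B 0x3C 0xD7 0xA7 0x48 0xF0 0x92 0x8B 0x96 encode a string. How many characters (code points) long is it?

Byte at offset 0: 0xE0 = 11100000 → 3-byte char (#1). Advance 3.
Byte at offset 3: 0xE2 = 11100010 → 3-byte char (#2). Advance 3.
Byte at offset 6: 0xF0 = 11110000 → 4-byte char (#3). Advance 4.
Byte at offset 10: 0xE2 = 11100010 → 3-byte char (#4). Advance 3.
Byte at offset 13: 0xE2 = 11100010 → 3-byte char (#5). Advance 3.
Byte at offset 16: 0xE3 = 11100011 → 3-byte char (#6). Advance 3.
Byte at offset 19: 0x3C = 00111100 → 1-byte char (#7). Advance 1.
Byte at offset 20: 0xD7 = 11010111 → 2-byte char (#8). Advance 2.
Byte at offset 22: 0x48 = 01001000 → 1-byte char (#9). Advance 1.
Byte at offset 23: 0xF0 = 11110000 → 4-byte char (#10). Advance 4.
Reached end at offset 27 after 10 code points.

10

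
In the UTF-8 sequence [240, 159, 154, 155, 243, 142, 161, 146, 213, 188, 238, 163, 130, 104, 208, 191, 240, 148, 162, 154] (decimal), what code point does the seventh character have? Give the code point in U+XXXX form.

Offset 0: leading byte 0xF0 = 11110000 → 4-byte char #1 = F0 9F 9A 9B.
Offset 4: leading byte 0xF3 = 11110011 → 4-byte char #2 = F3 8E A1 92.
Offset 8: leading byte 0xD5 = 11010101 → 2-byte char #3 = D5 BC.
Offset 10: leading byte 0xEE = 11101110 → 3-byte char #4 = EE A3 82.
Offset 13: leading byte 0x68 = 01101000 → 1-byte char #5 = 68.
Offset 14: leading byte 0xD0 = 11010000 → 2-byte char #6 = D0 BF.
Offset 16: leading byte 0xF0 = 11110000 → 4-byte char #7 = F0 94 A2 9A.
Leading byte 0xF0 = 11110000 matches 11110xxx → 4-byte sequence.
Byte 1: 0xF0 = 11110000, payload 000 (3 bits).
Byte 2: 0x94 = 10010100 (10xxxxxx ✓), payload 010100.
Byte 3: 0xA2 = 10100010 (10xxxxxx ✓), payload 100010.
Byte 4: 0x9A = 10011010 (10xxxxxx ✓), payload 011010.
Concatenate: 000010100100010011010 = 0x1489A (21 bits → U+1489A).

U+1489A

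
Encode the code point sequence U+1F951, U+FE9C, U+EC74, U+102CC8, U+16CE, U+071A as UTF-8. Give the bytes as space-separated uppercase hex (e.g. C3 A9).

U+1F951: 4-byte form → F0 9F A5 91.
U+FE9C: 3-byte form → EF BA 9C.
U+EC74: 3-byte form → EE B1 B4.
U+102CC8: 4-byte form → F4 82 B3 88.
U+16CE: 3-byte form → E1 9B 8E.
U+071A: 2-byte form → DC 9A.
Concatenated (19 bytes): F0 9F A5 91 EF BA 9C EE B1 B4 F4 82 B3 88 E1 9B 8E DC 9A.

F0 9F A5 91 EF BA 9C EE B1 B4 F4 82 B3 88 E1 9B 8E DC 9A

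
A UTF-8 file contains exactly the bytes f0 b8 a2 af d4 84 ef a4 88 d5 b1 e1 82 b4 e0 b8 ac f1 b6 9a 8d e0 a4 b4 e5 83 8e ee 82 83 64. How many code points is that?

Byte at offset 0: 0xF0 = 11110000 → 4-byte char (#1). Advance 4.
Byte at offset 4: 0xD4 = 11010100 → 2-byte char (#2). Advance 2.
Byte at offset 6: 0xEF = 11101111 → 3-byte char (#3). Advance 3.
Byte at offset 9: 0xD5 = 11010101 → 2-byte char (#4). Advance 2.
Byte at offset 11: 0xE1 = 11100001 → 3-byte char (#5). Advance 3.
Byte at offset 14: 0xE0 = 11100000 → 3-byte char (#6). Advance 3.
Byte at offset 17: 0xF1 = 11110001 → 4-byte char (#7). Advance 4.
Byte at offset 21: 0xE0 = 11100000 → 3-byte char (#8). Advance 3.
Byte at offset 24: 0xE5 = 11100101 → 3-byte char (#9). Advance 3.
Byte at offset 27: 0xEE = 11101110 → 3-byte char (#10). Advance 3.
Byte at offset 30: 0x64 = 01100100 → 1-byte char (#11). Advance 1.
Reached end at offset 31 after 11 code points.

11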